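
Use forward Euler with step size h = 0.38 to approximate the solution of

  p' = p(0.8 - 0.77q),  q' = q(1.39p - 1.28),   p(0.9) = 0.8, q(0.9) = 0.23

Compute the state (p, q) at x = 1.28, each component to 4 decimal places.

0.9894, 0.2153

Euler on (p,q): p_{n+1} = p_n + h·p', q_{n+1} = q_n + h·q'.
0.900000: (0.800000, 0.230000); f=(0.498320, -0.038640) → (0.989362, 0.215317)
(p(1.28), q(1.28)) ≈ (0.9894, 0.2153)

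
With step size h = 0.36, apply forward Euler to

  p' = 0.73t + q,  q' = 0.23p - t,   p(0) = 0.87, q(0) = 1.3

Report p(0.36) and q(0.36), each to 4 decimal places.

1.3380, 1.3720

Euler on (p,q): p_{n+1} = p_n + h·p', q_{n+1} = q_n + h·q'.
0.000000: (0.870000, 1.300000); f=(1.300000, 0.200100) → (1.338000, 1.372036)
(p(0.36), q(0.36)) ≈ (1.3380, 1.3720)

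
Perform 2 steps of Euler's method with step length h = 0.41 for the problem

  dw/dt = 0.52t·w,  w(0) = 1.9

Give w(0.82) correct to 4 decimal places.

Euler: w_{n+1} = w_n + h·f(t_n, w_n).
t=0.000000, w=1.900000: f=0.000000 → w ← 1.900000 + 0.41·0.000000 = 1.900000
t=0.410000, w=1.900000: f=0.405080 → w ← 1.900000 + 0.41·0.405080 = 2.066083
w(0.82) ≈ 2.0661

2.0661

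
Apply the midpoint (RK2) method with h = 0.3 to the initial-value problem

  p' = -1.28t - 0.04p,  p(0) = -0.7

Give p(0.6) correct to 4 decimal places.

-0.9124

Midpoint: k1 = f(t_n, p_n); k2 = f(t_n + h/2, p_n + (h/2)·k1); p_{n+1} = p_n + h·k2.
t=0.000000, p=-0.700000:
  k1 = f(0.000000, -0.700000) = 0.028000
  k2 = f(0.150000, -0.695800) = -0.164168
  p ← -0.700000 + 0.3·(-0.164168) = -0.749250
t=0.300000, p=-0.749250:
  k1 = f(0.300000, -0.749250) = -0.354030
  k2 = f(0.450000, -0.802355) = -0.543906
  p ← -0.749250 + 0.3·(-0.543906) = -0.912422
p(0.6) ≈ -0.9124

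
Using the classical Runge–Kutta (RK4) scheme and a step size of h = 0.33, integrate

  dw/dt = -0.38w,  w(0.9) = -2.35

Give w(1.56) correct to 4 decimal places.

RK4: k1 = f(t_n, w_n); k2 = f(t_n + h/2, w_n + (h/2)·k1); k3 = f(t_n + h/2, w_n + (h/2)·k2); k4 = f(t_n + h, w_n + h·k3); w_{n+1} = w_n + (h/6)·(k1 + 2k2 + 2k3 + k4).
t=0.900000, w=-2.350000:
  k1 = f(0.900000, -2.350000) = 0.893000
  k2 = f(1.065000, -2.202655) = 0.837009
  k3 = f(1.065000, -2.211894) = 0.840520
  k4 = f(1.230000, -2.072629) = 0.787599
  w ← -2.350000 + (0.33/6)·(k1 + 2k2 + 2k3 + k4) = -2.073039
t=1.230000, w=-2.073039:
  k1 = f(1.230000, -2.073039) = 0.787755
  k2 = f(1.395000, -1.943059) = 0.738363
  k3 = f(1.395000, -1.951209) = 0.741459
  k4 = f(1.560000, -1.828357) = 0.694776
  w ← -2.073039 + (0.33/6)·(k1 + 2k2 + 2k3 + k4) = -1.828719
w(1.56) ≈ -1.8287

-1.8287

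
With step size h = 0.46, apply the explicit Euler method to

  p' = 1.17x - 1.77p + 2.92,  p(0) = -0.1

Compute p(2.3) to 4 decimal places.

Euler: p_{n+1} = p_n + h·f(x_n, p_n).
x=0.000000, p=-0.100000: f=3.097000 → p ← -0.100000 + 0.46·3.097000 = 1.324620
x=0.460000, p=1.324620: f=1.113623 → p ← 1.324620 + 0.46·1.113623 = 1.836886
x=0.920000, p=1.836886: f=0.745111 → p ← 1.836886 + 0.46·0.745111 = 2.179637
x=1.380000, p=2.179637: f=0.676642 → p ← 2.179637 + 0.46·0.676642 = 2.490893
x=1.840000, p=2.490893: f=0.663920 → p ← 2.490893 + 0.46·0.663920 = 2.796296
p(2.3) ≈ 2.7963

2.7963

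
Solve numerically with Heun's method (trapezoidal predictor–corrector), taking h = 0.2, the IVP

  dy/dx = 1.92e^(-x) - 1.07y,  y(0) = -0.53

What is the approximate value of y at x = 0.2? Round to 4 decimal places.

-0.1206

Heun: k1 = f(x_n, y_n); k2 = f(x_n + h, y_n + h·k1); y_{n+1} = y_n + (h/2)·(k1 + k2).
x=0.000000, y=-0.530000:
  k1 = f(0.000000, -0.530000) = 2.487100
  k2 = f(0.200000, -0.032580) = 1.606824
  y ← -0.530000 + (0.2/2)·(2.487100 + 1.606824) = -0.120608
y(0.2) ≈ -0.1206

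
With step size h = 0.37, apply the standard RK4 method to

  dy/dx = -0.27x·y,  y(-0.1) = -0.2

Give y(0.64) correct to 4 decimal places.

-0.1895

RK4: k1 = f(x_n, y_n); k2 = f(x_n + h/2, y_n + (h/2)·k1); k3 = f(x_n + h/2, y_n + (h/2)·k2); k4 = f(x_n + h, y_n + h·k3); y_{n+1} = y_n + (h/6)·(k1 + 2k2 + 2k3 + k4).
x=-0.100000, y=-0.200000:
  k1 = f(-0.100000, -0.200000) = -0.005400
  k2 = f(0.085000, -0.200999) = 0.004613
  k3 = f(0.085000, -0.199147) = 0.004570
  k4 = f(0.270000, -0.198309) = 0.014457
  y ← -0.200000 + (0.37/6)·(k1 + 2k2 + 2k3 + k4) = -0.198309
x=0.270000, y=-0.198309:
  k1 = f(0.270000, -0.198309) = 0.014457
  k2 = f(0.455000, -0.195634) = 0.024034
  k3 = f(0.455000, -0.193863) = 0.023816
  k4 = f(0.640000, -0.189497) = 0.032745
  y ← -0.198309 + (0.37/6)·(k1 + 2k2 + 2k3 + k4) = -0.189497
y(0.64) ≈ -0.1895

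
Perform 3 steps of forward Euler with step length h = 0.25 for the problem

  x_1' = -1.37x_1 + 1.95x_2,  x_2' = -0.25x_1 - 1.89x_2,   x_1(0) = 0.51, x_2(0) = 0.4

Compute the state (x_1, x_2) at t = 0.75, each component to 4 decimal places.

0.3166, 0.0051

Euler on (x_1,x_2): x_1_{n+1} = x_1_n + h·x_1', x_2_{n+1} = x_2_n + h·x_2'.
0.000000: (0.510000, 0.400000); f=(0.081300, -0.883500) → (0.530325, 0.179125)
0.250000: (0.530325, 0.179125); f=(-0.377251, -0.471128) → (0.436012, 0.061343)
0.500000: (0.436012, 0.061343); f=(-0.477718, -0.224942) → (0.316583, 0.005108)
(x_1(0.75), x_2(0.75)) ≈ (0.3166, 0.0051)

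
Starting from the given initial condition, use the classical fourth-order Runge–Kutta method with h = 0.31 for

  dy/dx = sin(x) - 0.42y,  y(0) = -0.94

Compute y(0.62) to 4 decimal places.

-0.5537

RK4: k1 = f(x_n, y_n); k2 = f(x_n + h/2, y_n + (h/2)·k1); k3 = f(x_n + h/2, y_n + (h/2)·k2); k4 = f(x_n + h, y_n + h·k3); y_{n+1} = y_n + (h/6)·(k1 + 2k2 + 2k3 + k4).
x=0.000000, y=-0.940000:
  k1 = f(0.000000, -0.940000) = 0.394800
  k2 = f(0.155000, -0.878806) = 0.523479
  k3 = f(0.155000, -0.858861) = 0.515102
  k4 = f(0.310000, -0.780318) = 0.632792
  y ← -0.940000 + (0.31/6)·(k1 + 2k2 + 2k3 + k4) = -0.779588
x=0.310000, y=-0.779588:
  k1 = f(0.310000, -0.779588) = 0.632485
  k2 = f(0.465000, -0.681553) = 0.734675
  k3 = f(0.465000, -0.665713) = 0.728022
  k4 = f(0.620000, -0.553901) = 0.813674
  y ← -0.779588 + (0.31/6)·(k1 + 2k2 + 2k3 + k4) = -0.553724
y(0.62) ≈ -0.5537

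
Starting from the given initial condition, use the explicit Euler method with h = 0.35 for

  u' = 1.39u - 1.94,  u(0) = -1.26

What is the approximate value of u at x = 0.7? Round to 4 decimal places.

Euler: u_{n+1} = u_n + h·f(x_n, u_n).
x=0.000000, u=-1.260000: f=-3.691400 → u ← -1.260000 + 0.35·(-3.691400) = -2.551990
x=0.350000, u=-2.551990: f=-5.487266 → u ← -2.551990 + 0.35·(-5.487266) = -4.472533
u(0.7) ≈ -4.4725

-4.4725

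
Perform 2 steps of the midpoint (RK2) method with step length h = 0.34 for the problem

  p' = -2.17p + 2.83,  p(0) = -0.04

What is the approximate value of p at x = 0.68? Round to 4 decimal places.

Midpoint: k1 = f(x_n, p_n); k2 = f(x_n + h/2, p_n + (h/2)·k1); p_{n+1} = p_n + h·k2.
x=0.000000, p=-0.040000:
  k1 = f(0.000000, -0.040000) = 2.916800
  k2 = f(0.170000, 0.455856) = 1.840792
  p ← -0.040000 + 0.34·1.840792 = 0.585869
x=0.340000, p=0.585869:
  k1 = f(0.340000, 0.585869) = 1.558663
  k2 = f(0.510000, 0.850842) = 0.983672
  p ← 0.585869 + 0.34·0.983672 = 0.920318
p(0.68) ≈ 0.9203

0.9203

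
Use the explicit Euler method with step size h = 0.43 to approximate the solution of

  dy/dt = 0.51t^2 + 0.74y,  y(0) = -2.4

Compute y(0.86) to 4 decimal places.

-4.1298

Euler: y_{n+1} = y_n + h·f(t_n, y_n).
t=0.000000, y=-2.400000: f=-1.776000 → y ← -2.400000 + 0.43·(-1.776000) = -3.163680
t=0.430000, y=-3.163680: f=-2.246824 → y ← -3.163680 + 0.43·(-2.246824) = -4.129814
y(0.86) ≈ -4.1298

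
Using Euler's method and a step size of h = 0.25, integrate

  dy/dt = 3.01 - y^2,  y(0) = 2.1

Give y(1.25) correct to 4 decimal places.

1.7349

Euler: y_{n+1} = y_n + h·f(t_n, y_n).
t=0.000000, y=2.100000: f=-1.400000 → y ← 2.100000 + 0.25·(-1.400000) = 1.750000
t=0.250000, y=1.750000: f=-0.052500 → y ← 1.750000 + 0.25·(-0.052500) = 1.736875
t=0.500000, y=1.736875: f=-0.006735 → y ← 1.736875 + 0.25·(-0.006735) = 1.735191
t=0.750000, y=1.735191: f=-0.000889 → y ← 1.735191 + 0.25·(-0.000889) = 1.734969
t=1.000000, y=1.734969: f=-0.000118 → y ← 1.734969 + 0.25·(-0.000118) = 1.734940
y(1.25) ≈ 1.7349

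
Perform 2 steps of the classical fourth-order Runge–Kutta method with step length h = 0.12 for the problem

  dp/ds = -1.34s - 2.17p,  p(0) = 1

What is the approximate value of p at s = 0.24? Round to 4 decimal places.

0.5614

RK4: k1 = f(s_n, p_n); k2 = f(s_n + h/2, p_n + (h/2)·k1); k3 = f(s_n + h/2, p_n + (h/2)·k2); k4 = f(s_n + h, p_n + h·k3); p_{n+1} = p_n + (h/6)·(k1 + 2k2 + 2k3 + k4).
s=0.000000, p=1.000000:
  k1 = f(0.000000, 1.000000) = -2.170000
  k2 = f(0.060000, 0.869800) = -1.967866
  k3 = f(0.060000, 0.881928) = -1.994184
  k4 = f(0.120000, 0.760698) = -1.811515
  p ← 1.000000 + (0.12/6)·(k1 + 2k2 + 2k3 + k4) = 0.761888
s=0.120000, p=0.761888:
  k1 = f(0.120000, 0.761888) = -1.814096
  k2 = f(0.180000, 0.653042) = -1.658301
  k3 = f(0.180000, 0.662390) = -1.678586
  k4 = f(0.240000, 0.560457) = -1.537793
  p ← 0.761888 + (0.12/6)·(k1 + 2k2 + 2k3 + k4) = 0.561374
p(0.24) ≈ 0.5614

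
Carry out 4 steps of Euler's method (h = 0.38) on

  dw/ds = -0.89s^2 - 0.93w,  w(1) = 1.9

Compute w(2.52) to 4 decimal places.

Euler: w_{n+1} = w_n + h·f(s_n, w_n).
s=1.000000, w=1.900000: f=-2.657000 → w ← 1.900000 + 0.38·(-2.657000) = 0.890340
s=1.380000, w=0.890340: f=-2.522932 → w ← 0.890340 + 0.38·(-2.522932) = -0.068374
s=1.760000, w=-0.068374: f=-2.693276 → w ← -0.068374 + 0.38·(-2.693276) = -1.091819
s=2.140000, w=-1.091819: f=-3.060452 → w ← -1.091819 + 0.38·(-3.060452) = -2.254791
w(2.52) ≈ -2.2548

-2.2548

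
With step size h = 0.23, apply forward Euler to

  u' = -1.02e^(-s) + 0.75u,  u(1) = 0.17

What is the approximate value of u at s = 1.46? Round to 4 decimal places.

Euler: u_{n+1} = u_n + h·f(s_n, u_n).
s=1.000000, u=0.170000: f=-0.247737 → u ← 0.170000 + 0.23·(-0.247737) = 0.113020
s=1.230000, u=0.113020: f=-0.213373 → u ← 0.113020 + 0.23·(-0.213373) = 0.063945
u(1.46) ≈ 0.0639

0.0639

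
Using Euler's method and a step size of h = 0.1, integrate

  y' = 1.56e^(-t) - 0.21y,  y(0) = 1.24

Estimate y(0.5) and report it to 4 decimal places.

1.7310

Euler: y_{n+1} = y_n + h·f(t_n, y_n).
t=0.000000, y=1.240000: f=1.299600 → y ← 1.240000 + 0.1·1.299600 = 1.369960
t=0.100000, y=1.369960: f=1.123855 → y ← 1.369960 + 0.1·1.123855 = 1.482345
t=0.200000, y=1.482345: f=0.965927 → y ← 1.482345 + 0.1·0.965927 = 1.578938
t=0.300000, y=1.578938: f=0.824099 → y ← 1.578938 + 0.1·0.824099 = 1.661348
t=0.400000, y=1.661348: f=0.696816 → y ← 1.661348 + 0.1·0.696816 = 1.731030
y(0.5) ≈ 1.7310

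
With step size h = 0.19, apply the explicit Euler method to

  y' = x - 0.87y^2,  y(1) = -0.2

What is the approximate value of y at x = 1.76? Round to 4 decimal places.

Euler: y_{n+1} = y_n + h·f(x_n, y_n).
x=1.000000, y=-0.200000: f=0.965200 → y ← -0.200000 + 0.19·0.965200 = -0.016612
x=1.190000, y=-0.016612: f=1.189760 → y ← -0.016612 + 0.19·1.189760 = 0.209442
x=1.380000, y=0.209442: f=1.341836 → y ← 0.209442 + 0.19·1.341836 = 0.464391
x=1.570000, y=0.464391: f=1.382376 → y ← 0.464391 + 0.19·1.382376 = 0.727043
y(1.76) ≈ 0.7270

0.7270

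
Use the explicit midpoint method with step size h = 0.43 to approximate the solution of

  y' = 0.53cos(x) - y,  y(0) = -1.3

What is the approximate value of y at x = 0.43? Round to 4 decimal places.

-0.6875

Midpoint: k1 = f(x_n, y_n); k2 = f(x_n + h/2, y_n + (h/2)·k1); y_{n+1} = y_n + h·k2.
x=0.000000, y=-1.300000:
  k1 = f(0.000000, -1.300000) = 1.830000
  k2 = f(0.215000, -0.906550) = 1.424347
  y ← -1.300000 + 0.43·1.424347 = -0.687531
y(0.43) ≈ -0.6875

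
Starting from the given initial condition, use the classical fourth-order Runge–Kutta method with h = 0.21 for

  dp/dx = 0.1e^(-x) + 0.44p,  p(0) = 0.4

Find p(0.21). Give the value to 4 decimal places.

0.4586

RK4: k1 = f(x_n, p_n); k2 = f(x_n + h/2, p_n + (h/2)·k1); k3 = f(x_n + h/2, p_n + (h/2)·k2); k4 = f(x_n + h, p_n + h·k3); p_{n+1} = p_n + (h/6)·(k1 + 2k2 + 2k3 + k4).
x=0.000000, p=0.400000:
  k1 = f(0.000000, 0.400000) = 0.276000
  k2 = f(0.105000, 0.428980) = 0.278784
  k3 = f(0.105000, 0.429272) = 0.278912
  k4 = f(0.210000, 0.458572) = 0.282830
  p ← 0.400000 + (0.21/6)·(k1 + 2k2 + 2k3 + k4) = 0.458598
p(0.21) ≈ 0.4586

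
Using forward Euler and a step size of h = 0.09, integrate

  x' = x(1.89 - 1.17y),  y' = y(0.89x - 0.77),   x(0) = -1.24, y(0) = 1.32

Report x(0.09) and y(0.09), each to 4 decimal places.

-1.2786, 1.0974

Euler on (x,y): x_{n+1} = x_n + h·x', y_{n+1} = y_n + h·y'.
0.000000: (-1.240000, 1.320000); f=(-0.428544, -2.473152) → (-1.278569, 1.097416)
(x(0.09), y(0.09)) ≈ (-1.2786, 1.0974)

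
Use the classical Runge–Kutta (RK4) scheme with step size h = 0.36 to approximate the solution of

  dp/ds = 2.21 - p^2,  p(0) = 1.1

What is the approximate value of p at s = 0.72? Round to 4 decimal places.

RK4: k1 = f(s_n, p_n); k2 = f(s_n + h/2, p_n + (h/2)·k1); k3 = f(s_n + h/2, p_n + (h/2)·k2); k4 = f(s_n + h, p_n + h·k3); p_{n+1} = p_n + (h/6)·(k1 + 2k2 + 2k3 + k4).
s=0.000000, p=1.100000:
  k1 = f(0.000000, 1.100000) = 1.000000
  k2 = f(0.180000, 1.280000) = 0.571600
  k3 = f(0.180000, 1.202888) = 0.763060
  k4 = f(0.360000, 1.374702) = 0.320195
  p ← 1.100000 + (0.36/6)·(k1 + 2k2 + 2k3 + k4) = 1.339371
s=0.360000, p=1.339371:
  k1 = f(0.360000, 1.339371) = 0.416085
  k2 = f(0.540000, 1.414266) = 0.209851
  k3 = f(0.540000, 1.377144) = 0.313474
  k4 = f(0.720000, 1.452222) = 0.101052
  p ← 1.339371 + (0.36/6)·(k1 + 2k2 + 2k3 + k4) = 1.433198
p(0.72) ≈ 1.4332

1.4332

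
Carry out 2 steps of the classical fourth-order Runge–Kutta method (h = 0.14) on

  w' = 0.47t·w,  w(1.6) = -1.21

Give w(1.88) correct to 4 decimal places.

RK4: k1 = f(t_n, w_n); k2 = f(t_n + h/2, w_n + (h/2)·k1); k3 = f(t_n + h/2, w_n + (h/2)·k2); k4 = f(t_n + h, w_n + h·k3); w_{n+1} = w_n + (h/6)·(k1 + 2k2 + 2k3 + k4).
t=1.600000, w=-1.210000:
  k1 = f(1.600000, -1.210000) = -0.909920
  k2 = f(1.670000, -1.273694) = -0.999723
  k3 = f(1.670000, -1.279981) = -1.004657
  k4 = f(1.740000, -1.350652) = -1.104563
  w ← -1.210000 + (0.14/6)·(k1 + 2k2 + 2k3 + k4) = -1.350542
t=1.740000, w=-1.350542:
  k1 = f(1.740000, -1.350542) = -1.104474
  k2 = f(1.810000, -1.427855) = -1.214677
  k3 = f(1.810000, -1.435570) = -1.221239
  k4 = f(1.880000, -1.521516) = -1.344411
  w ← -1.350542 + (0.14/6)·(k1 + 2k2 + 2k3 + k4) = -1.521359
w(1.88) ≈ -1.5214

-1.5214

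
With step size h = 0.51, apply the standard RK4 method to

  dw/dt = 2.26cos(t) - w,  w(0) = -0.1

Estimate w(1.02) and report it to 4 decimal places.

1.1096

RK4: k1 = f(t_n, w_n); k2 = f(t_n + h/2, w_n + (h/2)·k1); k3 = f(t_n + h/2, w_n + (h/2)·k2); k4 = f(t_n + h, w_n + h·k3); w_{n+1} = w_n + (h/6)·(k1 + 2k2 + 2k3 + k4).
t=0.000000, w=-0.100000:
  k1 = f(0.000000, -0.100000) = 2.360000
  k2 = f(0.255000, 0.501800) = 1.685119
  k3 = f(0.255000, 0.329705) = 1.857214
  k4 = f(0.510000, 0.847179) = 1.125224
  w ← -0.100000 + (0.51/6)·(k1 + 2k2 + 2k3 + k4) = 0.798441
t=0.510000, w=0.798441:
  k1 = f(0.510000, 0.798441) = 1.173962
  k2 = f(0.765000, 1.097801) = 0.532523
  k3 = f(0.765000, 0.934234) = 0.696090
  k4 = f(1.020000, 1.153447) = 0.029361
  w ← 0.798441 + (0.51/6)·(k1 + 2k2 + 2k3 + k4) = 1.109587
w(1.02) ≈ 1.1096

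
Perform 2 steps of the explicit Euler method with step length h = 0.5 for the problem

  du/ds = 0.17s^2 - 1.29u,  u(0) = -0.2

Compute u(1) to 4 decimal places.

Euler: u_{n+1} = u_n + h·f(s_n, u_n).
s=0.000000, u=-0.200000: f=0.258000 → u ← -0.200000 + 0.5·0.258000 = -0.071000
s=0.500000, u=-0.071000: f=0.134090 → u ← -0.071000 + 0.5·0.134090 = -0.003955
u(1) ≈ -0.0040

-0.0040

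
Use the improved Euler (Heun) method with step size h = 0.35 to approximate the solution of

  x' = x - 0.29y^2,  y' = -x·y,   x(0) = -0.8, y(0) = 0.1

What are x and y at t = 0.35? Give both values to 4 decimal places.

Heun on (x,y): k1 = f(t_n, state_n); k2 = f(t_n + h, state_n + h·k1); state_{n+1} = state_n + (h/2)·(k1 + k2).
0.000000: (-0.800000, 0.100000)
  k1 = (-0.802900, 0.080000)
  predictor → (-1.081015, 0.128000)
  k2 = (-1.085766, 0.138370)
  → (-1.130517, 0.138215)
(x(0.35), y(0.35)) ≈ (-1.1305, 0.1382)

-1.1305, 0.1382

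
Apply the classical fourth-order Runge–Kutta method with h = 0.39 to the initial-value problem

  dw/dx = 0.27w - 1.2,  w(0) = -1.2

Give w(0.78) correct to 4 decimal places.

-2.5232

RK4: k1 = f(x_n, w_n); k2 = f(x_n + h/2, w_n + (h/2)·k1); k3 = f(x_n + h/2, w_n + (h/2)·k2); k4 = f(x_n + h, w_n + h·k3); w_{n+1} = w_n + (h/6)·(k1 + 2k2 + 2k3 + k4).
x=0.000000, w=-1.200000:
  k1 = f(0.000000, -1.200000) = -1.524000
  k2 = f(0.195000, -1.497180) = -1.604239
  k3 = f(0.195000, -1.512827) = -1.608463
  k4 = f(0.390000, -1.827301) = -1.693371
  w ← -1.200000 + (0.39/6)·(k1 + 2k2 + 2k3 + k4) = -1.826780
x=0.390000, w=-1.826780:
  k1 = f(0.390000, -1.826780) = -1.693231
  k2 = f(0.585000, -2.156960) = -1.782379
  k3 = f(0.585000, -2.174344) = -1.787073
  k4 = f(0.780000, -2.523739) = -1.881409
  w ← -1.826780 + (0.39/6)·(k1 + 2k2 + 2k3 + k4) = -2.523161
w(0.78) ≈ -2.5232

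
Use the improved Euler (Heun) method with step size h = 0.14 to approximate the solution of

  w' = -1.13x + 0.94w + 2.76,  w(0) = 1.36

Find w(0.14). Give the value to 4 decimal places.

Heun: k1 = f(x_n, w_n); k2 = f(x_n + h, w_n + h·k1); w_{n+1} = w_n + (h/2)·(k1 + k2).
x=0.000000, w=1.360000:
  k1 = f(0.000000, 1.360000) = 4.038400
  k2 = f(0.140000, 1.925376) = 4.411653
  w ← 1.360000 + (0.14/2)·(4.038400 + 4.411653) = 1.951504
w(0.14) ≈ 1.9515

1.9515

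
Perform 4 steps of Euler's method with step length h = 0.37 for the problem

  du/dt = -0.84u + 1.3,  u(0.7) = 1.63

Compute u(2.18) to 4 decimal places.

1.5662

Euler: u_{n+1} = u_n + h·f(t_n, u_n).
t=0.700000, u=1.630000: f=-0.069200 → u ← 1.630000 + 0.37·(-0.069200) = 1.604396
t=1.070000, u=1.604396: f=-0.047693 → u ← 1.604396 + 0.37·(-0.047693) = 1.586750
t=1.440000, u=1.586750: f=-0.032870 → u ← 1.586750 + 0.37·(-0.032870) = 1.574588
t=1.810000, u=1.574588: f=-0.022654 → u ← 1.574588 + 0.37·(-0.022654) = 1.566206
u(2.18) ≈ 1.5662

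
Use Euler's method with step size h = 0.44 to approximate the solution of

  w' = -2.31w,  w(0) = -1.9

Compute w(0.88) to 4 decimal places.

Euler: w_{n+1} = w_n + h·f(s_n, w_n).
s=0.000000, w=-1.900000: f=4.389000 → w ← -1.900000 + 0.44·4.389000 = 0.031160
s=0.440000, w=0.031160: f=-0.071980 → w ← 0.031160 + 0.44·(-0.071980) = -0.000511
w(0.88) ≈ -0.0005

-0.0005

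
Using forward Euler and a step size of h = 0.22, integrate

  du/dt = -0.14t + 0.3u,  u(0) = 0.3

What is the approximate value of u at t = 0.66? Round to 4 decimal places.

0.3426

Euler: u_{n+1} = u_n + h·f(t_n, u_n).
t=0.000000, u=0.300000: f=0.090000 → u ← 0.300000 + 0.22·0.090000 = 0.319800
t=0.220000, u=0.319800: f=0.065140 → u ← 0.319800 + 0.22·0.065140 = 0.334131
t=0.440000, u=0.334131: f=0.038639 → u ← 0.334131 + 0.22·0.038639 = 0.342631
u(0.66) ≈ 0.3426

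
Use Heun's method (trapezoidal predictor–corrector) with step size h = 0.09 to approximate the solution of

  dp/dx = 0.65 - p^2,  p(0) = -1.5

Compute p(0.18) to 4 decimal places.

-1.8854

Heun: k1 = f(x_n, p_n); k2 = f(x_n + h, p_n + h·k1); p_{n+1} = p_n + (h/2)·(k1 + k2).
x=0.000000, p=-1.500000:
  k1 = f(0.000000, -1.500000) = -1.600000
  k2 = f(0.090000, -1.644000) = -2.052736
  p ← -1.500000 + (0.09/2)·(-1.600000 + (-2.052736)) = -1.664373
x=0.090000, p=-1.664373:
  k1 = f(0.090000, -1.664373) = -2.120138
  k2 = f(0.180000, -1.855186) = -2.791713
  p ← -1.664373 + (0.09/2)·(-2.120138 + (-2.791713)) = -1.885406
p(0.18) ≈ -1.8854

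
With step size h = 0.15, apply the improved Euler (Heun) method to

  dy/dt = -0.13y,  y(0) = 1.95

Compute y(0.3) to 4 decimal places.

Heun: k1 = f(t_n, y_n); k2 = f(t_n + h, y_n + h·k1); y_{n+1} = y_n + (h/2)·(k1 + k2).
t=0.000000, y=1.950000:
  k1 = f(0.000000, 1.950000) = -0.253500
  k2 = f(0.150000, 1.911975) = -0.248557
  y ← 1.950000 + (0.15/2)·(-0.253500 + (-0.248557)) = 1.912346
t=0.150000, y=1.912346:
  k1 = f(0.150000, 1.912346) = -0.248605
  k2 = f(0.300000, 1.875055) = -0.243757
  y ← 1.912346 + (0.15/2)·(-0.248605 + (-0.243757)) = 1.875419
y(0.3) ≈ 1.8754

1.8754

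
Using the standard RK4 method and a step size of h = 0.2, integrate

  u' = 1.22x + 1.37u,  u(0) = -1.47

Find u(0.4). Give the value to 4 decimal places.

RK4: k1 = f(x_n, u_n); k2 = f(x_n + h/2, u_n + (h/2)·k1); k3 = f(x_n + h/2, u_n + (h/2)·k2); k4 = f(x_n + h, u_n + h·k3); u_{n+1} = u_n + (h/6)·(k1 + 2k2 + 2k3 + k4).
x=0.000000, u=-1.470000:
  k1 = f(0.000000, -1.470000) = -2.013900
  k2 = f(0.100000, -1.671390) = -2.167804
  k3 = f(0.100000, -1.686780) = -2.188889
  k4 = f(0.200000, -1.907778) = -2.369656
  u ← -1.470000 + (0.2/6)·(k1 + 2k2 + 2k3 + k4) = -1.906565
x=0.200000, u=-1.906565:
  k1 = f(0.200000, -1.906565) = -2.367994
  k2 = f(0.300000, -2.143364) = -2.570409
  k3 = f(0.300000, -2.163606) = -2.598140
  k4 = f(0.400000, -2.426193) = -2.835884
  u ← -1.906565 + (0.2/6)·(k1 + 2k2 + 2k3 + k4) = -2.424597
u(0.4) ≈ -2.4246

-2.4246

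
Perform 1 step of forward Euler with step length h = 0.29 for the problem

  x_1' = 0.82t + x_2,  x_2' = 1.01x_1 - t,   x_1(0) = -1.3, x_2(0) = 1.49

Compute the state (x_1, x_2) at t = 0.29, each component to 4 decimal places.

-0.8679, 1.1092

Euler on (x_1,x_2): x_1_{n+1} = x_1_n + h·x_1', x_2_{n+1} = x_2_n + h·x_2'.
0.000000: (-1.300000, 1.490000); f=(1.490000, -1.313000) → (-0.867900, 1.109230)
(x_1(0.29), x_2(0.29)) ≈ (-0.8679, 1.1092)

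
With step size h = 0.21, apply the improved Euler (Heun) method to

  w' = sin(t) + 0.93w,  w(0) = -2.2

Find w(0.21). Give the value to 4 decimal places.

Heun: k1 = f(t_n, w_n); k2 = f(t_n + h, w_n + h·k1); w_{n+1} = w_n + (h/2)·(k1 + k2).
t=0.000000, w=-2.200000:
  k1 = f(0.000000, -2.200000) = -2.046000
  k2 = f(0.210000, -2.629660) = -2.237124
  w ← -2.200000 + (0.21/2)·(-2.046000 + (-2.237124)) = -2.649728
w(0.21) ≈ -2.6497

-2.6497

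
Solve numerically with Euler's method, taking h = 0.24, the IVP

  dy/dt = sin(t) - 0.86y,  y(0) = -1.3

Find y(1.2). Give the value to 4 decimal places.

Euler: y_{n+1} = y_n + h·f(t_n, y_n).
t=0.000000, y=-1.300000: f=1.118000 → y ← -1.300000 + 0.24·1.118000 = -1.031680
t=0.240000, y=-1.031680: f=1.124947 → y ← -1.031680 + 0.24·1.124947 = -0.761693
t=0.480000, y=-0.761693: f=1.116835 → y ← -0.761693 + 0.24·1.116835 = -0.493652
t=0.720000, y=-0.493652: f=1.083926 → y ← -0.493652 + 0.24·1.083926 = -0.233510
t=0.960000, y=-0.233510: f=1.020010 → y ← -0.233510 + 0.24·1.020010 = 0.011292
y(1.2) ≈ 0.0113

0.0113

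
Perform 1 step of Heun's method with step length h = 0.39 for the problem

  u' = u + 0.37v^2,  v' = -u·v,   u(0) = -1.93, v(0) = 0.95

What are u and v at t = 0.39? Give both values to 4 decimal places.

Heun on (u,v): k1 = f(t_n, state_n); k2 = f(t_n + h, state_n + h·k1); state_{n+1} = state_n + (h/2)·(k1 + k2).
0.000000: (-1.930000, 0.950000)
  k1 = (-1.596075, 1.833500)
  predictor → (-2.552469, 1.665065)
  k2 = (-1.526666, 4.250027)
  → (-2.538934, 2.136288)
(u(0.39), v(0.39)) ≈ (-2.5389, 2.1363)

-2.5389, 2.1363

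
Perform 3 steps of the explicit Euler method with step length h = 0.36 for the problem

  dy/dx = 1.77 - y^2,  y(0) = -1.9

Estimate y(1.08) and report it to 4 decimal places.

-10.2739

Euler: y_{n+1} = y_n + h·f(x_n, y_n).
x=0.000000, y=-1.900000: f=-1.840000 → y ← -1.900000 + 0.36·(-1.840000) = -2.562400
x=0.360000, y=-2.562400: f=-4.795894 → y ← -2.562400 + 0.36·(-4.795894) = -4.288922
x=0.720000, y=-4.288922: f=-16.624850 → y ← -4.288922 + 0.36·(-16.624850) = -10.273868
y(1.08) ≈ -10.2739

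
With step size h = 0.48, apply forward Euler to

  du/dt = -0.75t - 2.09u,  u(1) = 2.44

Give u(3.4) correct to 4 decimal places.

-1.0484

Euler: u_{n+1} = u_n + h·f(t_n, u_n).
t=1.000000, u=2.440000: f=-5.849600 → u ← 2.440000 + 0.48·(-5.849600) = -0.367808
t=1.480000, u=-0.367808: f=-0.341281 → u ← -0.367808 + 0.48·(-0.341281) = -0.531623
t=1.960000, u=-0.531623: f=-0.358908 → u ← -0.531623 + 0.48·(-0.358908) = -0.703899
t=2.440000, u=-0.703899: f=-0.358851 → u ← -0.703899 + 0.48·(-0.358851) = -0.876148
t=2.920000, u=-0.876148: f=-0.358852 → u ← -0.876148 + 0.48·(-0.358852) = -1.048396
u(3.4) ≈ -1.0484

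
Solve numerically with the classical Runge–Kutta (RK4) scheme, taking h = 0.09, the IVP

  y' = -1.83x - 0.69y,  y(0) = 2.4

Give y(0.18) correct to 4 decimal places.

2.0912

RK4: k1 = f(x_n, y_n); k2 = f(x_n + h/2, y_n + (h/2)·k1); k3 = f(x_n + h/2, y_n + (h/2)·k2); k4 = f(x_n + h, y_n + h·k3); y_{n+1} = y_n + (h/6)·(k1 + 2k2 + 2k3 + k4).
x=0.000000, y=2.400000:
  k1 = f(0.000000, 2.400000) = -1.656000
  k2 = f(0.045000, 2.325480) = -1.686931
  k3 = f(0.045000, 2.324088) = -1.685971
  k4 = f(0.090000, 2.248263) = -1.716001
  y ← 2.400000 + (0.09/6)·(k1 + 2k2 + 2k3 + k4) = 2.248233
x=0.090000, y=2.248233:
  k1 = f(0.090000, 2.248233) = -1.715981
  k2 = f(0.135000, 2.171014) = -1.745050
  k3 = f(0.135000, 2.169706) = -1.744147
  k4 = f(0.180000, 2.091260) = -1.772369
  y ← 2.248233 + (0.09/6)·(k1 + 2k2 + 2k3 + k4) = 2.091232
y(0.18) ≈ 2.0912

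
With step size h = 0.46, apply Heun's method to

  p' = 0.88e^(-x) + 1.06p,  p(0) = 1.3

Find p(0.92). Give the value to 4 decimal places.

Heun: k1 = f(x_n, p_n); k2 = f(x_n + h, p_n + h·k1); p_{n+1} = p_n + (h/2)·(k1 + k2).
x=0.000000, p=1.300000:
  k1 = f(0.000000, 1.300000) = 2.258000
  k2 = f(0.460000, 2.338680) = 3.034530
  p ← 1.300000 + (0.46/2)·(2.258000 + 3.034530) = 2.517282
x=0.460000, p=2.517282:
  k1 = f(0.460000, 2.517282) = 3.223849
  k2 = f(0.920000, 4.000252) = 4.590964
  p ← 2.517282 + (0.46/2)·(3.223849 + 4.590964) = 4.314689
p(0.92) ≈ 4.3147

4.3147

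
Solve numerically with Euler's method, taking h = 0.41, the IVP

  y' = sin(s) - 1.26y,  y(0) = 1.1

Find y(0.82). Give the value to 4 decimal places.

0.4205

Euler: y_{n+1} = y_n + h·f(s_n, y_n).
s=0.000000, y=1.100000: f=-1.386000 → y ← 1.100000 + 0.41·(-1.386000) = 0.531740
s=0.410000, y=0.531740: f=-0.271383 → y ← 0.531740 + 0.41·(-0.271383) = 0.420473
y(0.82) ≈ 0.4205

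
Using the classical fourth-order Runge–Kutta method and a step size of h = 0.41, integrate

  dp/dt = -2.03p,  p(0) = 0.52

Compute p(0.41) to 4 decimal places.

RK4: k1 = f(t_n, p_n); k2 = f(t_n + h/2, p_n + (h/2)·k1); k3 = f(t_n + h/2, p_n + (h/2)·k2); k4 = f(t_n + h, p_n + h·k3); p_{n+1} = p_n + (h/6)·(k1 + 2k2 + 2k3 + k4).
t=0.000000, p=0.520000:
  k1 = f(0.000000, 0.520000) = -1.055600
  k2 = f(0.205000, 0.303602) = -0.616312
  k3 = f(0.205000, 0.393656) = -0.799122
  k4 = f(0.410000, 0.192360) = -0.390491
  p ← 0.520000 + (0.41/6)·(k1 + 2k2 + 2k3 + k4) = 0.227741
p(0.41) ≈ 0.2277

0.2277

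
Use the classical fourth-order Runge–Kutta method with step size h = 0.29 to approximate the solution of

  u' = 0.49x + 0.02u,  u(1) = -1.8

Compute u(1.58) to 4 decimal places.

-1.4524

RK4: k1 = f(x_n, u_n); k2 = f(x_n + h/2, u_n + (h/2)·k1); k3 = f(x_n + h/2, u_n + (h/2)·k2); k4 = f(x_n + h, u_n + h·k3); u_{n+1} = u_n + (h/6)·(k1 + 2k2 + 2k3 + k4).
x=1.000000, u=-1.800000:
  k1 = f(1.000000, -1.800000) = 0.454000
  k2 = f(1.145000, -1.734170) = 0.526367
  k3 = f(1.145000, -1.723677) = 0.526576
  k4 = f(1.290000, -1.647293) = 0.599154
  u ← -1.800000 + (0.29/6)·(k1 + 2k2 + 2k3 + k4) = -1.647313
x=1.290000, u=-1.647313:
  k1 = f(1.290000, -1.647313) = 0.599154
  k2 = f(1.435000, -1.560436) = 0.671941
  k3 = f(1.435000, -1.549882) = 0.672152
  k4 = f(1.580000, -1.452389) = 0.745152
  u ← -1.647313 + (0.29/6)·(k1 + 2k2 + 2k3 + k4) = -1.452409
u(1.58) ≈ -1.4524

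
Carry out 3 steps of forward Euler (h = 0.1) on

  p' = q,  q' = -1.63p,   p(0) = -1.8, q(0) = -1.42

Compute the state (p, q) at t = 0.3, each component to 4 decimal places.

-2.1357, -0.4751

Euler on (p,q): p_{n+1} = p_n + h·p', q_{n+1} = q_n + h·q'.
0.000000: (-1.800000, -1.420000); f=(-1.420000, 2.934000) → (-1.942000, -1.126600)
0.100000: (-1.942000, -1.126600); f=(-1.126600, 3.165460) → (-2.054660, -0.810054)
0.200000: (-2.054660, -0.810054); f=(-0.810054, 3.349096) → (-2.135665, -0.475144)
(p(0.3), q(0.3)) ≈ (-2.1357, -0.4751)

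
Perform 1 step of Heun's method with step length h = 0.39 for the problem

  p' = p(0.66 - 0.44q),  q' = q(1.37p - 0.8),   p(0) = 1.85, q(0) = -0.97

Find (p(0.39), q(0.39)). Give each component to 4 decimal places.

Heun on (p,q): k1 = f(s_n, state_n); k2 = f(s_n + h, state_n + h·k1); state_{n+1} = state_n + (h/2)·(k1 + k2).
0.000000: (1.850000, -0.970000)
  k1 = (2.010580, -1.682465)
  predictor → (2.634126, -1.626161)
  k2 = (3.623270, -4.567485)
  → (2.948601, -2.188740)
(p(0.39), q(0.39)) ≈ (2.9486, -2.1887)

2.9486, -2.1887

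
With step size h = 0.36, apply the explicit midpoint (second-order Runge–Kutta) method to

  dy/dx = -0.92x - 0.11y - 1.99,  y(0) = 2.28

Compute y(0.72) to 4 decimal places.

0.4955

Midpoint: k1 = f(x_n, y_n); k2 = f(x_n + h/2, y_n + (h/2)·k1); y_{n+1} = y_n + h·k2.
x=0.000000, y=2.280000:
  k1 = f(0.000000, 2.280000) = -2.240800
  k2 = f(0.180000, 1.876656) = -2.362032
  y ← 2.280000 + 0.36·(-2.362032) = 1.429668
x=0.360000, y=1.429668:
  k1 = f(0.360000, 1.429668) = -2.478464
  k2 = f(0.540000, 0.983545) = -2.594990
  y ← 1.429668 + 0.36·(-2.594990) = 0.495472
y(0.72) ≈ 0.4955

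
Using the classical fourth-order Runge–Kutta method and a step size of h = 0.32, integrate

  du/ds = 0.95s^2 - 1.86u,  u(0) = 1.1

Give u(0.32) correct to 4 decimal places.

0.6163

RK4: k1 = f(s_n, u_n); k2 = f(s_n + h/2, u_n + (h/2)·k1); k3 = f(s_n + h/2, u_n + (h/2)·k2); k4 = f(s_n + h, u_n + h·k3); u_{n+1} = u_n + (h/6)·(k1 + 2k2 + 2k3 + k4).
s=0.000000, u=1.100000:
  k1 = f(0.000000, 1.100000) = -2.046000
  k2 = f(0.160000, 0.772640) = -1.412790
  k3 = f(0.160000, 0.873954) = -1.601234
  k4 = f(0.320000, 0.587605) = -0.995666
  u ← 1.100000 + (0.32/6)·(k1 + 2k2 + 2k3 + k4) = 0.616282
u(0.32) ≈ 0.6163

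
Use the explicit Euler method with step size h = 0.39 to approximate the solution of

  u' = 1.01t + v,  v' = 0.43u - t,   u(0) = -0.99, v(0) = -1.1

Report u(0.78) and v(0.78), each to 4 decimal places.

Euler on (u,v): u_{n+1} = u_n + h·u', v_{n+1} = v_n + h·v'.
0.000000: (-0.990000, -1.100000); f=(-1.100000, -0.425700) → (-1.419000, -1.266023)
0.390000: (-1.419000, -1.266023); f=(-0.872123, -1.000170) → (-1.759128, -1.656089)
(u(0.78), v(0.78)) ≈ (-1.7591, -1.6561)

-1.7591, -1.6561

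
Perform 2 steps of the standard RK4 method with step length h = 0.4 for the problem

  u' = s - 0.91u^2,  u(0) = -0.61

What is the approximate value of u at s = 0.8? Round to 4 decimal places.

RK4: k1 = f(s_n, u_n); k2 = f(s_n + h/2, u_n + (h/2)·k1); k3 = f(s_n + h/2, u_n + (h/2)·k2); k4 = f(s_n + h, u_n + h·k3); u_{n+1} = u_n + (h/6)·(k1 + 2k2 + 2k3 + k4).
s=0.000000, u=-0.610000:
  k1 = f(0.000000, -0.610000) = -0.338611
  k2 = f(0.200000, -0.677722) = -0.217970
  k3 = f(0.200000, -0.653594) = -0.188738
  k4 = f(0.400000, -0.685495) = -0.027613
  u ← -0.610000 + (0.4/6)·(k1 + 2k2 + 2k3 + k4) = -0.688643
s=0.400000, u=-0.688643:
  k1 = f(0.400000, -0.688643) = -0.031548
  k2 = f(0.600000, -0.694952) = 0.160508
  k3 = f(0.600000, -0.656541) = 0.207748
  k4 = f(0.800000, -0.605543) = 0.466319
  u ← -0.688643 + (0.4/6)·(k1 + 2k2 + 2k3 + k4) = -0.610557
u(0.8) ≈ -0.6106

-0.6106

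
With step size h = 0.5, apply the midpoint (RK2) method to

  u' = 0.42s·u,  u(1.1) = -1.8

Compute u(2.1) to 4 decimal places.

Midpoint: k1 = f(s_n, u_n); k2 = f(s_n + h/2, u_n + (h/2)·k1); u_{n+1} = u_n + h·k2.
s=1.100000, u=-1.800000:
  k1 = f(1.100000, -1.800000) = -0.831600
  k2 = f(1.350000, -2.007900) = -1.138479
  u ← -1.800000 + 0.5·(-1.138479) = -2.369240
s=1.600000, u=-2.369240:
  k1 = f(1.600000, -2.369240) = -1.592129
  k2 = f(1.850000, -2.767272) = -2.150170
  u ← -2.369240 + 0.5·(-2.150170) = -3.444325
u(2.1) ≈ -3.4443

-3.4443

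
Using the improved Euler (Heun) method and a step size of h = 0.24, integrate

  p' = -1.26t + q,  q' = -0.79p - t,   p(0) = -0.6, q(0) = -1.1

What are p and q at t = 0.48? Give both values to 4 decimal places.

-1.2198, -0.8789

Heun on (p,q): k1 = f(t_n, state_n); k2 = f(t_n + h, state_n + h·k1); state_{n+1} = state_n + (h/2)·(k1 + k2).
0.000000: (-0.600000, -1.100000)
  k1 = (-1.100000, 0.474000)
  predictor → (-0.864000, -0.986240)
  k2 = (-1.288640, 0.442560)
  → (-0.886637, -0.990013)
0.240000: (-0.886637, -0.990013)
  k1 = (-1.292413, 0.460443)
  predictor → (-1.196816, -0.879506)
  k2 = (-1.484306, 0.465485)
  → (-1.219843, -0.878901)
(p(0.48), q(0.48)) ≈ (-1.2198, -0.8789)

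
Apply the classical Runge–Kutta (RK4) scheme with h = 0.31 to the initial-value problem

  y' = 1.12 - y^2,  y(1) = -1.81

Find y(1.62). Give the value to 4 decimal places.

RK4: k1 = f(x_n, y_n); k2 = f(x_n + h/2, y_n + (h/2)·k1); k3 = f(x_n + h/2, y_n + (h/2)·k2); k4 = f(x_n + h, y_n + h·k3); y_{n+1} = y_n + (h/6)·(k1 + 2k2 + 2k3 + k4).
x=1.000000, y=-1.810000:
  k1 = f(1.000000, -1.810000) = -2.156100
  k2 = f(1.155000, -2.144195) = -3.477574
  k3 = f(1.155000, -2.349024) = -4.397914
  k4 = f(1.310000, -3.173353) = -8.950171
  y ← -1.810000 + (0.31/6)·(k1 + 2k2 + 2k3 + k4) = -3.197624
x=1.310000, y=-3.197624:
  k1 = f(1.310000, -3.197624) = -9.104802
  k2 = f(1.465000, -4.608869) = -20.121672
  k3 = f(1.465000, -6.316484) = -38.777964
  k4 = f(1.620000, -15.218793) = -230.491673
  y ← -3.197624 + (0.31/6)·(k1 + 2k2 + 2k3 + k4) = -21.663071
y(1.62) ≈ -21.6631

-21.6631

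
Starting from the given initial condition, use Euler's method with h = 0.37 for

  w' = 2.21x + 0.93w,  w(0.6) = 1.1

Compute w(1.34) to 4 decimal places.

Euler: w_{n+1} = w_n + h·f(x_n, w_n).
x=0.600000, w=1.100000: f=2.349000 → w ← 1.100000 + 0.37·2.349000 = 1.969130
x=0.970000, w=1.969130: f=3.974991 → w ← 1.969130 + 0.37·3.974991 = 3.439877
w(1.34) ≈ 3.4399

3.4399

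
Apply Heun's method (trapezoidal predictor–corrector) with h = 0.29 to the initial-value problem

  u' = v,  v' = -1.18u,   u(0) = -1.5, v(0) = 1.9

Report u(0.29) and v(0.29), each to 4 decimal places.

Heun on (u,v): k1 = f(t_n, state_n); k2 = f(t_n + h, state_n + h·k1); state_{n+1} = state_n + (h/2)·(k1 + k2).
0.000000: (-1.500000, 1.900000)
  k1 = (1.900000, 1.770000)
  predictor → (-0.949000, 2.413300)
  k2 = (2.413300, 1.119820)
  → (-0.874572, 2.319024)
(u(0.29), v(0.29)) ≈ (-0.8746, 2.3190)

-0.8746, 2.3190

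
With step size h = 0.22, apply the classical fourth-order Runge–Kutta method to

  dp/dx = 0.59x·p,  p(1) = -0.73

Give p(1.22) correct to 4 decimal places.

RK4: k1 = f(x_n, p_n); k2 = f(x_n + h/2, p_n + (h/2)·k1); k3 = f(x_n + h/2, p_n + (h/2)·k2); k4 = f(x_n + h, p_n + h·k3); p_{n+1} = p_n + (h/6)·(k1 + 2k2 + 2k3 + k4).
x=1.000000, p=-0.730000:
  k1 = f(1.000000, -0.730000) = -0.430700
  k2 = f(1.110000, -0.777377) = -0.509104
  k3 = f(1.110000, -0.786001) = -0.514752
  k4 = f(1.220000, -0.843246) = -0.606968
  p ← -0.730000 + (0.22/6)·(k1 + 2k2 + 2k3 + k4) = -0.843131
p(1.22) ≈ -0.8431

-0.8431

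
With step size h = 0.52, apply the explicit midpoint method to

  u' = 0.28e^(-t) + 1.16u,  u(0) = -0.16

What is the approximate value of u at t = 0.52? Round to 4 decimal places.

-0.1294

Midpoint: k1 = f(t_n, u_n); k2 = f(t_n + h/2, u_n + (h/2)·k1); u_{n+1} = u_n + h·k2.
t=0.000000, u=-0.160000:
  k1 = f(0.000000, -0.160000) = 0.094400
  k2 = f(0.260000, -0.135456) = 0.058765
  u ← -0.160000 + 0.52·0.058765 = -0.129442
u(0.52) ≈ -0.1294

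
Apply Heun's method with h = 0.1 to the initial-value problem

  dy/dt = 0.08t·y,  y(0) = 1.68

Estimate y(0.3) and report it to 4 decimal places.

Heun: k1 = f(t_n, y_n); k2 = f(t_n + h, y_n + h·k1); y_{n+1} = y_n + (h/2)·(k1 + k2).
t=0.000000, y=1.680000:
  k1 = f(0.000000, 1.680000) = 0.000000
  k2 = f(0.100000, 1.680000) = 0.013440
  y ← 1.680000 + (0.1/2)·(0.000000 + 0.013440) = 1.680672
t=0.100000, y=1.680672:
  k1 = f(0.100000, 1.680672) = 0.013445
  k2 = f(0.200000, 1.682017) = 0.026912
  y ← 1.680672 + (0.1/2)·(0.013445 + 0.026912) = 1.682690
t=0.200000, y=1.682690:
  k1 = f(0.200000, 1.682690) = 0.026923
  k2 = f(0.300000, 1.685382) = 0.040449
  y ← 1.682690 + (0.1/2)·(0.026923 + 0.040449) = 1.686058
y(0.3) ≈ 1.6861

1.6861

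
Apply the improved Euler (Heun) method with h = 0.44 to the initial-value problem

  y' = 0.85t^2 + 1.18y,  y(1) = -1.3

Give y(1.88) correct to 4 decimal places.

Heun: k1 = f(t_n, y_n); k2 = f(t_n + h, y_n + h·k1); y_{n+1} = y_n + (h/2)·(k1 + k2).
t=1.000000, y=-1.300000:
  k1 = f(1.000000, -1.300000) = -0.684000
  k2 = f(1.440000, -1.600960) = -0.126573
  y ← -1.300000 + (0.44/2)·(-0.684000 + (-0.126573)) = -1.478326
t=1.440000, y=-1.478326:
  k1 = f(1.440000, -1.478326) = 0.018135
  k2 = f(1.880000, -1.470346) = 1.269231
  y ← -1.478326 + (0.44/2)·(0.018135 + 1.269231) = -1.195105
y(1.88) ≈ -1.1951

-1.1951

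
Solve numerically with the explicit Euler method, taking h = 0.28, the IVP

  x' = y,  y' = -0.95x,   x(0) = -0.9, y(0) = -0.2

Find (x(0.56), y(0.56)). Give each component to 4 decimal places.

Euler on (x,y): x_{n+1} = x_n + h·x', y_{n+1} = y_n + h·y'.
0.000000: (-0.900000, -0.200000); f=(-0.200000, 0.855000) → (-0.956000, 0.039400)
0.280000: (-0.956000, 0.039400); f=(0.039400, 0.908200) → (-0.944968, 0.293696)
(x(0.56), y(0.56)) ≈ (-0.9450, 0.2937)

-0.9450, 0.2937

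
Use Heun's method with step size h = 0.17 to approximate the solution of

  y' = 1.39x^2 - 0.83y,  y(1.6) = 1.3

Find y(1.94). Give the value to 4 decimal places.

2.2913

Heun: k1 = f(x_n, y_n); k2 = f(x_n + h, y_n + h·k1); y_{n+1} = y_n + (h/2)·(k1 + k2).
x=1.600000, y=1.300000:
  k1 = f(1.600000, 1.300000) = 2.479400
  k2 = f(1.770000, 1.721498) = 2.925888
  y ← 1.300000 + (0.17/2)·(2.479400 + 2.925888) = 1.759449
x=1.770000, y=1.759449:
  k1 = f(1.770000, 1.759449) = 2.894388
  k2 = f(1.940000, 2.251495) = 3.362663
  y ← 1.759449 + (0.17/2)·(2.894388 + 3.362663) = 2.291299
y(1.94) ≈ 2.2913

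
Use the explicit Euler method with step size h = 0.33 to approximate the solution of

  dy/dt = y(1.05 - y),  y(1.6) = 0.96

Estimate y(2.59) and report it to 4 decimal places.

Euler: y_{n+1} = y_n + h·f(t_n, y_n).
t=1.600000, y=0.960000: f=0.086400 → y ← 0.960000 + 0.33·0.086400 = 0.988512
t=1.930000, y=0.988512: f=0.060782 → y ← 0.988512 + 0.33·0.060782 = 1.008570
t=2.260000, y=1.008570: f=0.041785 → y ← 1.008570 + 0.33·0.041785 = 1.022359
y(2.59) ≈ 1.0224

1.0224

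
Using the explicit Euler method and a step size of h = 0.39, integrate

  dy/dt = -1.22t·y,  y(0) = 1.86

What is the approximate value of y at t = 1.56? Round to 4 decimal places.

Euler: y_{n+1} = y_n + h·f(t_n, y_n).
t=0.000000, y=1.860000: f=0.000000 → y ← 1.860000 + 0.39·0.000000 = 1.860000
t=0.390000, y=1.860000: f=-0.884988 → y ← 1.860000 + 0.39·(-0.884988) = 1.514855
t=0.780000, y=1.514855: f=-1.441536 → y ← 1.514855 + 0.39·(-1.441536) = 0.952656
t=1.170000, y=0.952656: f=-1.359821 → y ← 0.952656 + 0.39·(-1.359821) = 0.422326
y(1.56) ≈ 0.4223

0.4223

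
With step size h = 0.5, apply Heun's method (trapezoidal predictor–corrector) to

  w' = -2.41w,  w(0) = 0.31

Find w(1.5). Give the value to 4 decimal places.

Heun: k1 = f(t_n, w_n); k2 = f(t_n + h, w_n + h·k1); w_{n+1} = w_n + (h/2)·(k1 + k2).
t=0.000000, w=0.310000:
  k1 = f(0.000000, 0.310000) = -0.747100
  k2 = f(0.500000, -0.063550) = 0.153155
  w ← 0.310000 + (0.5/2)·(-0.747100 + 0.153155) = 0.161514
t=0.500000, w=0.161514:
  k1 = f(0.500000, 0.161514) = -0.389248
  k2 = f(1.000000, -0.033110) = 0.079796
  w ← 0.161514 + (0.5/2)·(-0.389248 + 0.079796) = 0.084151
t=1.000000, w=0.084151:
  k1 = f(1.000000, 0.084151) = -0.202803
  k2 = f(1.500000, -0.017251) = 0.041575
  w ← 0.084151 + (0.5/2)·(-0.202803 + 0.041575) = 0.043844
w(1.5) ≈ 0.0438

0.0438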